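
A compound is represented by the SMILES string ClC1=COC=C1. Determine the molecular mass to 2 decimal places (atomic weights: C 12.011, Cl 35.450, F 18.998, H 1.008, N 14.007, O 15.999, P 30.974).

102.52 g/mol

First, the molecular formula is C4H3ClO (counting implicit H from valence).
  C: 4 × 12.011 = 48.044
  Cl: 1 × 35.450 = 35.450
  H: 3 × 1.008 = 3.024
  O: 1 × 15.999 = 15.999
Sum: 4×12.011 + 1×35.450 + 3×1.008 + 1×15.999 = 102.517 → 102.52 g/mol.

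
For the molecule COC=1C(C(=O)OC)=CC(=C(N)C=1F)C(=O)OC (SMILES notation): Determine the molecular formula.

C11H12FNO5

Walk through each heavy atom and fill implicit hydrogens from standard valence (C 4, N 3, O 2, S 2, halogen 1):
  atom 1: C, bond orders sum to 1 (valence 4) → 3 H
  atom 2: O, bond orders sum to 2 (valence 2) → 0 H
  atom 3: C, bond orders sum to 4 (valence 4) → 0 H
  atom 4: C, bond orders sum to 4 (valence 4) → 0 H
  atom 5: C, bond orders sum to 4 (valence 4) → 0 H
  atom 6: O, bond orders sum to 2 (valence 2) → 0 H
  atom 7: O, bond orders sum to 2 (valence 2) → 0 H
  atom 8: C, bond orders sum to 1 (valence 4) → 3 H
  atom 9: C, bond orders sum to 3 (valence 4) → 1 H
  atom 10: C, bond orders sum to 4 (valence 4) → 0 H
  atom 11: C, bond orders sum to 4 (valence 4) → 0 H
  atom 12: N, bond orders sum to 1 (valence 3) → 2 H
  atom 13: C, bond orders sum to 4 (valence 4) → 0 H
  atom 14: F (halogen, monovalent) → 0 H
  atom 15: C, bond orders sum to 4 (valence 4) → 0 H
  atom 16: O, bond orders sum to 2 (valence 2) → 0 H
  atom 17: O, bond orders sum to 2 (valence 2) → 0 H
  atom 18: C, bond orders sum to 1 (valence 4) → 3 H
Totals → C:11, H:12, F:1, N:1, O:5.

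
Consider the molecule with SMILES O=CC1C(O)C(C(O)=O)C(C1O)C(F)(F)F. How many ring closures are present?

1

In SMILES, each pair of matching ring-closure digits denotes one ring-closing bond; the number of such bonds equals the number of independent rings.
Ring-closure bonds here: 1.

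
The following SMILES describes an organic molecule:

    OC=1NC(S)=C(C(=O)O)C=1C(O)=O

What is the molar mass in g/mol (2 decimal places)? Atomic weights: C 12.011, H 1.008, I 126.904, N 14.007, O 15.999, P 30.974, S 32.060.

First, the molecular formula is C6H5NO5S (counting implicit H from valence).
  C: 6 × 12.011 = 72.066
  H: 5 × 1.008 = 5.040
  N: 1 × 14.007 = 14.007
  O: 5 × 15.999 = 79.995
  S: 1 × 32.060 = 32.060
Sum: 6×12.011 + 5×1.008 + 1×14.007 + 5×15.999 + 1×32.060 = 203.168 → 203.17 g/mol.

203.17 g/mol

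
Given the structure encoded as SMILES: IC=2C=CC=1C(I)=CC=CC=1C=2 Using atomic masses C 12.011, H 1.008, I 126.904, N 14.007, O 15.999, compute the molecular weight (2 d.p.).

First, the molecular formula is C10H6I2 (counting implicit H from valence).
  C: 10 × 12.011 = 120.110
  H: 6 × 1.008 = 6.048
  I: 2 × 126.904 = 253.808
Sum: 10×12.011 + 6×1.008 + 2×126.904 = 379.966 → 379.97 g/mol.

379.97 g/mol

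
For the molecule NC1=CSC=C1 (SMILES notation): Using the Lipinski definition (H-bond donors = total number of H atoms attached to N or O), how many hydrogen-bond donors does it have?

2

Donors: find every N or O and count the H atoms it carries.
  atom 1 (N): bond orders sum to 1 → 2 H
Lipinski HBD = 2.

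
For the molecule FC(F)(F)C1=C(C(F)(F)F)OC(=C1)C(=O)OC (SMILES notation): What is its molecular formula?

C8H4F6O3

Walk through each heavy atom and fill implicit hydrogens from standard valence (C 4, N 3, O 2, S 2, halogen 1):
  atom 1: F (halogen, monovalent) → 0 H
  atom 2: C, bond orders sum to 4 (valence 4) → 0 H
  atom 3: F (halogen, monovalent) → 0 H
  atom 4: F (halogen, monovalent) → 0 H
  atom 5: C, bond orders sum to 4 (valence 4) → 0 H
  atom 6: C, bond orders sum to 4 (valence 4) → 0 H
  atom 7: C, bond orders sum to 4 (valence 4) → 0 H
  atom 8: F (halogen, monovalent) → 0 H
  atom 9: F (halogen, monovalent) → 0 H
  atom 10: F (halogen, monovalent) → 0 H
  atom 11: O, bond orders sum to 2 (valence 2) → 0 H
  atom 12: C, bond orders sum to 4 (valence 4) → 0 H
  atom 13: C, bond orders sum to 3 (valence 4) → 1 H
  atom 14: C, bond orders sum to 4 (valence 4) → 0 H
  atom 15: O, bond orders sum to 2 (valence 2) → 0 H
  atom 16: O, bond orders sum to 2 (valence 2) → 0 H
  atom 17: C, bond orders sum to 1 (valence 4) → 3 H
Totals → C:8, H:4, F:6, O:3.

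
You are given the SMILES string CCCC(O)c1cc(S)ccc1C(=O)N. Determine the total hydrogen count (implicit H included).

15

Walk through each heavy atom and fill implicit hydrogens from standard valence (C 4, N 3, O 2, S 2, halogen 1); for lowercase aromatic atoms, an aromatic c carries 1 H when it has two neighbours and 0 H with three, and aromatic n carries 0 H:
  atom 1: C, bond orders sum to 1 (valence 4) → 3 H
  atom 2: C, bond orders sum to 2 (valence 4) → 2 H
  atom 3: C, bond orders sum to 2 (valence 4) → 2 H
  atom 4: C, bond orders sum to 3 (valence 4) → 1 H
  atom 5: O, bond orders sum to 1 (valence 2) → 1 H
  atom 6: aromatic c, 3 neighbours → 0 H
  atom 7: aromatic c, 2 neighbours → 1 H
  atom 8: aromatic c, 3 neighbours → 0 H
  atom 9: S, bond orders sum to 1 (valence 2) → 1 H
  atom 10: aromatic c, 2 neighbours → 1 H
  atom 11: aromatic c, 2 neighbours → 1 H
  atom 12: aromatic c, 3 neighbours → 0 H
  atom 13: C, bond orders sum to 4 (valence 4) → 0 H
  atom 14: O, bond orders sum to 2 (valence 2) → 0 H
  atom 15: N, bond orders sum to 1 (valence 3) → 2 H
Total hydrogens: 15.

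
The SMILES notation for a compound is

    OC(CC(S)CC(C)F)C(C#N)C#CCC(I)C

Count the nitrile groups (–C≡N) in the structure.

1

The nitrile motif appears at heavy-atom position 11 in the SMILES.
Other groups present: 1 alkyne, 1 hydroxyl, 1 thiol.
Nitrile count: 1.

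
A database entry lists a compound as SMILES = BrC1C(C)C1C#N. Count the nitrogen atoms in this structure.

1

Scan the SMILES for N atoms (remember two-letter symbols like Cl and Br are single atoms).
Nitrogen count: 1.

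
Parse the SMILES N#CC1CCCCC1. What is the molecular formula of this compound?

C7H11N

Walk through each heavy atom and fill implicit hydrogens from standard valence (C 4, N 3, O 2, S 2, halogen 1):
  atom 1: N, bond orders sum to 3 (valence 3) → 0 H
  atom 2: C, bond orders sum to 4 (valence 4) → 0 H
  atom 3: C, bond orders sum to 3 (valence 4) → 1 H
  atom 4: C, bond orders sum to 2 (valence 4) → 2 H
  atom 5: C, bond orders sum to 2 (valence 4) → 2 H
  atom 6: C, bond orders sum to 2 (valence 4) → 2 H
  atom 7: C, bond orders sum to 2 (valence 4) → 2 H
  atom 8: C, bond orders sum to 2 (valence 4) → 2 H
Totals → C:7, H:11, N:1.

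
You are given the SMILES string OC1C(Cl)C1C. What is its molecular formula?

C4H7ClO

Walk through each heavy atom and fill implicit hydrogens from standard valence (C 4, N 3, O 2, S 2, halogen 1):
  atom 1: O, bond orders sum to 1 (valence 2) → 1 H
  atom 2: C, bond orders sum to 3 (valence 4) → 1 H
  atom 3: C, bond orders sum to 3 (valence 4) → 1 H
  atom 4: Cl (halogen, monovalent) → 0 H
  atom 5: C, bond orders sum to 3 (valence 4) → 1 H
  atom 6: C, bond orders sum to 1 (valence 4) → 3 H
Totals → C:4, H:7, Cl:1, O:1.
In Hill order: C4H7ClO.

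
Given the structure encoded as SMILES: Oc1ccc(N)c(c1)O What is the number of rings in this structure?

In SMILES, each pair of matching ring-closure digits denotes one ring-closing bond; the number of such bonds equals the number of independent rings.
Ring-closure bonds here: 1.

1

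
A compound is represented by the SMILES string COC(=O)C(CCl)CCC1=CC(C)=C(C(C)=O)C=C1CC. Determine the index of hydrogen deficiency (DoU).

6

Degree of unsaturation = (number of rings) + (number of π bonds).
Ring closures in the SMILES: 1.
π bonds: 5 double bonds (each 1 DoU) → 5 DoU from unsaturation.
Total DoU = 1 + 5 = 6.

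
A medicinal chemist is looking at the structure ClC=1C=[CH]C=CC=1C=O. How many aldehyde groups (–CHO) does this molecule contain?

The aldehyde motif appears at heavy-atom position 8 in the SMILES.
Aldehyde count: 1.

1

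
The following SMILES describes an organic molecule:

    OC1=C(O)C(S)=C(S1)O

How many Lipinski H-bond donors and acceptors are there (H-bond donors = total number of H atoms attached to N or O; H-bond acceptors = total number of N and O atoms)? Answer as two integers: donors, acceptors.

Donors: find every N or O and count the H atoms it carries.
  atom 1 (O): bond orders sum to 1 → 1 H
  atom 4 (O): bond orders sum to 1 → 1 H
  atom 9 (O): bond orders sum to 1 → 1 H
Lipinski HBD = 3.
Acceptors: N atoms = 0, O atoms = 3 → HBA = 3.

3, 3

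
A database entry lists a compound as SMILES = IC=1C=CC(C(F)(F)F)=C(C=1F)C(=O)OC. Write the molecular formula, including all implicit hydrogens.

Walk through each heavy atom and fill implicit hydrogens from standard valence (C 4, N 3, O 2, S 2, halogen 1):
  atom 1: I (halogen, monovalent) → 0 H
  atom 2: C, bond orders sum to 4 (valence 4) → 0 H
  atom 3: C, bond orders sum to 3 (valence 4) → 1 H
  atom 4: C, bond orders sum to 3 (valence 4) → 1 H
  atom 5: C, bond orders sum to 4 (valence 4) → 0 H
  atom 6: C, bond orders sum to 4 (valence 4) → 0 H
  atom 7: F (halogen, monovalent) → 0 H
  atom 8: F (halogen, monovalent) → 0 H
  atom 9: F (halogen, monovalent) → 0 H
  atom 10: C, bond orders sum to 4 (valence 4) → 0 H
  atom 11: C, bond orders sum to 4 (valence 4) → 0 H
  atom 12: F (halogen, monovalent) → 0 H
  atom 13: C, bond orders sum to 4 (valence 4) → 0 H
  atom 14: O, bond orders sum to 2 (valence 2) → 0 H
  atom 15: O, bond orders sum to 2 (valence 2) → 0 H
  atom 16: C, bond orders sum to 1 (valence 4) → 3 H
Totals → C:9, H:5, F:4, I:1, O:2.
In Hill order: C9H5F4IO2.

C9H5F4IO2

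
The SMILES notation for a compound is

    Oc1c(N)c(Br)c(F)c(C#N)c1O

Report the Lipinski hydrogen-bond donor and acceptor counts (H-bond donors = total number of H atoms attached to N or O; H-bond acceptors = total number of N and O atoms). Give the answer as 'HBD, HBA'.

4, 4

Donors: find every N or O and count the H atoms it carries.
  atom 1 (O): bond orders sum to 1 → 1 H
  atom 4 (N): bond orders sum to 1 → 2 H
  atom 11 (N): bond orders sum to 3 → 0 H
  atom 13 (O): bond orders sum to 1 → 1 H
Lipinski HBD = 4.
Acceptors: N atoms = 2, O atoms = 2 → HBA = 4.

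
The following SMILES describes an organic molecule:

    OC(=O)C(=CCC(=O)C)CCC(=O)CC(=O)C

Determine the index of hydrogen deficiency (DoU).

5

Molecular formula: C12H16O5.
DoU = (2C + 2 + N − H − X) / 2, where X is the halogen count and O/S are ignored.
    = (2·12 + 2 + 0 − 16 − 0) / 2 = 10 / 2 = 5.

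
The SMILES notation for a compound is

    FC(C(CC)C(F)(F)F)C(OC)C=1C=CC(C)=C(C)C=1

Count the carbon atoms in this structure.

Count every carbon token in the SMILES (each C, including those in ring-closure positions and inside branches).
Carbon count: 15.

15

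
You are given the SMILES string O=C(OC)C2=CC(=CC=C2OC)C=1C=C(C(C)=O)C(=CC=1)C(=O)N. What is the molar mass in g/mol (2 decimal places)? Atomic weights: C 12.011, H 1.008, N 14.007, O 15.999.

First, the molecular formula is C18H17NO5 (counting implicit H from valence).
  C: 18 × 12.011 = 216.198
  H: 17 × 1.008 = 17.136
  N: 1 × 14.007 = 14.007
  O: 5 × 15.999 = 79.995
Sum: 18×12.011 + 17×1.008 + 1×14.007 + 5×15.999 = 327.336 → 327.34 g/mol.

327.34 g/mol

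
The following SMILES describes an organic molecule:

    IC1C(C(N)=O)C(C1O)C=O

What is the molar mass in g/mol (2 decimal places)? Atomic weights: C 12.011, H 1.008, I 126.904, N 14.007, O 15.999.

269.04 g/mol

First, the molecular formula is C6H8INO3 (counting implicit H from valence).
  C: 6 × 12.011 = 72.066
  H: 8 × 1.008 = 8.064
  I: 1 × 126.904 = 126.904
  N: 1 × 14.007 = 14.007
  O: 3 × 15.999 = 47.997
Sum: 6×12.011 + 8×1.008 + 1×126.904 + 1×14.007 + 3×15.999 = 269.038 → 269.04 g/mol.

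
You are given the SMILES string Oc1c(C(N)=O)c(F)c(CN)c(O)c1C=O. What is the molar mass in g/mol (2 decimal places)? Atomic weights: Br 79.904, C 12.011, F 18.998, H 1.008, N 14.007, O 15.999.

First, the molecular formula is C9H9FN2O4 (counting implicit H from valence).
  C: 9 × 12.011 = 108.099
  F: 1 × 18.998 = 18.998
  H: 9 × 1.008 = 9.072
  N: 2 × 14.007 = 28.014
  O: 4 × 15.999 = 63.996
Sum: 9×12.011 + 1×18.998 + 9×1.008 + 2×14.007 + 4×15.999 = 228.179 → 228.18 g/mol.

228.18 g/mol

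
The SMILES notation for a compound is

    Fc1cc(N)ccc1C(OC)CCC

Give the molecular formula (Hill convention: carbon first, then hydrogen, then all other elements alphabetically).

C11H16FNO

Walk through each heavy atom and fill implicit hydrogens from standard valence (C 4, N 3, O 2, S 2, halogen 1); for lowercase aromatic atoms, an aromatic c carries 1 H when it has two neighbours and 0 H with three, and aromatic n carries 0 H:
  atom 1: F (halogen, monovalent) → 0 H
  atom 2: aromatic c, 3 neighbours → 0 H
  atom 3: aromatic c, 2 neighbours → 1 H
  atom 4: aromatic c, 3 neighbours → 0 H
  atom 5: N, bond orders sum to 1 (valence 3) → 2 H
  atom 6: aromatic c, 2 neighbours → 1 H
  atom 7: aromatic c, 2 neighbours → 1 H
  atom 8: aromatic c, 3 neighbours → 0 H
  atom 9: C, bond orders sum to 3 (valence 4) → 1 H
  atom 10: O, bond orders sum to 2 (valence 2) → 0 H
  atom 11: C, bond orders sum to 1 (valence 4) → 3 H
  atom 12: C, bond orders sum to 2 (valence 4) → 2 H
  atom 13: C, bond orders sum to 2 (valence 4) → 2 H
  atom 14: C, bond orders sum to 1 (valence 4) → 3 H
Totals → C:11, H:16, F:1, N:1, O:1.
In Hill order: C11H16FNO.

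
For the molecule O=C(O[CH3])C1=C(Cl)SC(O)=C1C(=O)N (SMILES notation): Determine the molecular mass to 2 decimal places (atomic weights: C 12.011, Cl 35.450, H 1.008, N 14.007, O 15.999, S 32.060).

235.64 g/mol

First, the molecular formula is C7H6ClNO4S (counting implicit H from valence).
  C: 7 × 12.011 = 84.077
  Cl: 1 × 35.450 = 35.450
  H: 6 × 1.008 = 6.048
  N: 1 × 14.007 = 14.007
  O: 4 × 15.999 = 63.996
  S: 1 × 32.060 = 32.060
Sum: 7×12.011 + 1×35.450 + 6×1.008 + 1×14.007 + 4×15.999 + 1×32.060 = 235.638 → 235.64 g/mol.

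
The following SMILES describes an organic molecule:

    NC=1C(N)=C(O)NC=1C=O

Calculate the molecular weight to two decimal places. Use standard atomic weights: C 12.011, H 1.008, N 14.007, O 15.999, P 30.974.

141.13 g/mol

First, the molecular formula is C5H7N3O2 (counting implicit H from valence).
  C: 5 × 12.011 = 60.055
  H: 7 × 1.008 = 7.056
  N: 3 × 14.007 = 42.021
  O: 2 × 15.999 = 31.998
Sum: 5×12.011 + 7×1.008 + 3×14.007 + 2×15.999 = 141.130 → 141.13 g/mol.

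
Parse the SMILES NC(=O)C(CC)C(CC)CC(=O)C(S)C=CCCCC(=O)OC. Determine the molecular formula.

C17H29NO4S

Walk through each heavy atom and fill implicit hydrogens from standard valence (C 4, N 3, O 2, S 2, halogen 1):
  atom 1: N, bond orders sum to 1 (valence 3) → 2 H
  atom 2: C, bond orders sum to 4 (valence 4) → 0 H
  atom 3: O, bond orders sum to 2 (valence 2) → 0 H
  atom 4: C, bond orders sum to 3 (valence 4) → 1 H
  atom 5: C, bond orders sum to 2 (valence 4) → 2 H
  atom 6: C, bond orders sum to 1 (valence 4) → 3 H
  atom 7: C, bond orders sum to 3 (valence 4) → 1 H
  atom 8: C, bond orders sum to 2 (valence 4) → 2 H
  atom 9: C, bond orders sum to 1 (valence 4) → 3 H
  atom 10: C, bond orders sum to 2 (valence 4) → 2 H
  atom 11: C, bond orders sum to 4 (valence 4) → 0 H
  atom 12: O, bond orders sum to 2 (valence 2) → 0 H
  atom 13: C, bond orders sum to 3 (valence 4) → 1 H
  atom 14: S, bond orders sum to 1 (valence 2) → 1 H
  atom 15: C, bond orders sum to 3 (valence 4) → 1 H
  atom 16: C, bond orders sum to 3 (valence 4) → 1 H
  atom 17: C, bond orders sum to 2 (valence 4) → 2 H
  atom 18: C, bond orders sum to 2 (valence 4) → 2 H
  atom 19: C, bond orders sum to 2 (valence 4) → 2 H
  atom 20: C, bond orders sum to 4 (valence 4) → 0 H
  atom 21: O, bond orders sum to 2 (valence 2) → 0 H
  atom 22: O, bond orders sum to 2 (valence 2) → 0 H
  atom 23: C, bond orders sum to 1 (valence 4) → 3 H
Totals → C:17, H:29, N:1, O:4, S:1.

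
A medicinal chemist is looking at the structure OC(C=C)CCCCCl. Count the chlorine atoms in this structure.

Scan the SMILES for Cl atoms (remember two-letter symbols like Cl and Br are single atoms).
Chlorine count: 1.

1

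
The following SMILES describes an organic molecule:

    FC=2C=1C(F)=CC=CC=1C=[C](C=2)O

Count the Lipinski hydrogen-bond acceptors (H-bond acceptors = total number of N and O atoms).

1

N atoms: 0; O atoms: 1.
Lipinski HBA = 0 + 1 = 1.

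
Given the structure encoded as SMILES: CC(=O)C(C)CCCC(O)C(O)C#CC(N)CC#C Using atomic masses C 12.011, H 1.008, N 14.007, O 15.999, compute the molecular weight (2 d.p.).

265.35 g/mol

First, the molecular formula is C15H23NO3 (counting implicit H from valence).
  C: 15 × 12.011 = 180.165
  H: 23 × 1.008 = 23.184
  N: 1 × 14.007 = 14.007
  O: 3 × 15.999 = 47.997
Sum: 15×12.011 + 23×1.008 + 1×14.007 + 3×15.999 = 265.353 → 265.35 g/mol.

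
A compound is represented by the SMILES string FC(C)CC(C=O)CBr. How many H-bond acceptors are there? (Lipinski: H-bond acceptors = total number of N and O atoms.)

1

N atoms: 0; O atoms: 1.
Lipinski HBA = 0 + 1 = 1.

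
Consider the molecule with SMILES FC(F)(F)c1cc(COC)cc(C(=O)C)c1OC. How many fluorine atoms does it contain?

Scan the SMILES for F atoms (remember two-letter symbols like Cl and Br are single atoms).
Fluorine count: 3.

3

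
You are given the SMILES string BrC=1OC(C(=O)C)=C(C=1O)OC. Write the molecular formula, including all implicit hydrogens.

Walk through each heavy atom and fill implicit hydrogens from standard valence (C 4, N 3, O 2, S 2, halogen 1):
  atom 1: Br (halogen, monovalent) → 0 H
  atom 2: C, bond orders sum to 4 (valence 4) → 0 H
  atom 3: O, bond orders sum to 2 (valence 2) → 0 H
  atom 4: C, bond orders sum to 4 (valence 4) → 0 H
  atom 5: C, bond orders sum to 4 (valence 4) → 0 H
  atom 6: O, bond orders sum to 2 (valence 2) → 0 H
  atom 7: C, bond orders sum to 1 (valence 4) → 3 H
  atom 8: C, bond orders sum to 4 (valence 4) → 0 H
  atom 9: C, bond orders sum to 4 (valence 4) → 0 H
  atom 10: O, bond orders sum to 1 (valence 2) → 1 H
  atom 11: O, bond orders sum to 2 (valence 2) → 0 H
  atom 12: C, bond orders sum to 1 (valence 4) → 3 H
Totals → C:7, H:7, Br:1, O:4.

C7H7BrO4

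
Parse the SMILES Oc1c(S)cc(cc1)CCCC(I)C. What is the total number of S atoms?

Scan the SMILES for S atoms (remember two-letter symbols like Cl and Br are single atoms).
Sulfur count: 1.

1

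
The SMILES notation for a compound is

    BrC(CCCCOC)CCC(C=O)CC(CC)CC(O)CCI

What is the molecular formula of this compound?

Walk through each heavy atom and fill implicit hydrogens from standard valence (C 4, N 3, O 2, S 2, halogen 1):
  atom 1: Br (halogen, monovalent) → 0 H
  atom 2: C, bond orders sum to 3 (valence 4) → 1 H
  atom 3: C, bond orders sum to 2 (valence 4) → 2 H
  atom 4: C, bond orders sum to 2 (valence 4) → 2 H
  atom 5: C, bond orders sum to 2 (valence 4) → 2 H
  atom 6: C, bond orders sum to 2 (valence 4) → 2 H
  atom 7: O, bond orders sum to 2 (valence 2) → 0 H
  atom 8: C, bond orders sum to 1 (valence 4) → 3 H
  atom 9: C, bond orders sum to 2 (valence 4) → 2 H
  atom 10: C, bond orders sum to 2 (valence 4) → 2 H
  atom 11: C, bond orders sum to 3 (valence 4) → 1 H
  atom 12: C, bond orders sum to 3 (valence 4) → 1 H
  atom 13: O, bond orders sum to 2 (valence 2) → 0 H
  atom 14: C, bond orders sum to 2 (valence 4) → 2 H
  atom 15: C, bond orders sum to 3 (valence 4) → 1 H
  atom 16: C, bond orders sum to 2 (valence 4) → 2 H
  atom 17: C, bond orders sum to 1 (valence 4) → 3 H
  atom 18: C, bond orders sum to 2 (valence 4) → 2 H
  atom 19: C, bond orders sum to 3 (valence 4) → 1 H
  atom 20: O, bond orders sum to 1 (valence 2) → 1 H
  atom 21: C, bond orders sum to 2 (valence 4) → 2 H
  atom 22: C, bond orders sum to 2 (valence 4) → 2 H
  atom 23: I (halogen, monovalent) → 0 H
Totals → C:18, H:34, Br:1, I:1, O:3.
In Hill order: C18H34BrIO3.

C18H34BrIO3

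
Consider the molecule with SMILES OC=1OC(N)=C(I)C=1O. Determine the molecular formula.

C4H4INO3

Walk through each heavy atom and fill implicit hydrogens from standard valence (C 4, N 3, O 2, S 2, halogen 1):
  atom 1: O, bond orders sum to 1 (valence 2) → 1 H
  atom 2: C, bond orders sum to 4 (valence 4) → 0 H
  atom 3: O, bond orders sum to 2 (valence 2) → 0 H
  atom 4: C, bond orders sum to 4 (valence 4) → 0 H
  atom 5: N, bond orders sum to 1 (valence 3) → 2 H
  atom 6: C, bond orders sum to 4 (valence 4) → 0 H
  atom 7: I (halogen, monovalent) → 0 H
  atom 8: C, bond orders sum to 4 (valence 4) → 0 H
  atom 9: O, bond orders sum to 1 (valence 2) → 1 H
Totals → C:4, H:4, I:1, N:1, O:3.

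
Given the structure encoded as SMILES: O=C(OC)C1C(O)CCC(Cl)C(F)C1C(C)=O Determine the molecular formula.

C11H16ClFO4

Walk through each heavy atom and fill implicit hydrogens from standard valence (C 4, N 3, O 2, S 2, halogen 1):
  atom 1: O, bond orders sum to 2 (valence 2) → 0 H
  atom 2: C, bond orders sum to 4 (valence 4) → 0 H
  atom 3: O, bond orders sum to 2 (valence 2) → 0 H
  atom 4: C, bond orders sum to 1 (valence 4) → 3 H
  atom 5: C, bond orders sum to 3 (valence 4) → 1 H
  atom 6: C, bond orders sum to 3 (valence 4) → 1 H
  atom 7: O, bond orders sum to 1 (valence 2) → 1 H
  atom 8: C, bond orders sum to 2 (valence 4) → 2 H
  atom 9: C, bond orders sum to 2 (valence 4) → 2 H
  atom 10: C, bond orders sum to 3 (valence 4) → 1 H
  atom 11: Cl (halogen, monovalent) → 0 H
  atom 12: C, bond orders sum to 3 (valence 4) → 1 H
  atom 13: F (halogen, monovalent) → 0 H
  atom 14: C, bond orders sum to 3 (valence 4) → 1 H
  atom 15: C, bond orders sum to 4 (valence 4) → 0 H
  atom 16: C, bond orders sum to 1 (valence 4) → 3 H
  atom 17: O, bond orders sum to 2 (valence 2) → 0 H
Totals → C:11, H:16, Cl:1, F:1, O:4.
In Hill order: C11H16ClFO4.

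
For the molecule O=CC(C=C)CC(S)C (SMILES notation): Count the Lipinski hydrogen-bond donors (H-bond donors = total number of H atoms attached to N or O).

0

Donors: find every N or O and count the H atoms it carries.
  atom 1 (O): bond orders sum to 2 → 0 H
Lipinski HBD = 0.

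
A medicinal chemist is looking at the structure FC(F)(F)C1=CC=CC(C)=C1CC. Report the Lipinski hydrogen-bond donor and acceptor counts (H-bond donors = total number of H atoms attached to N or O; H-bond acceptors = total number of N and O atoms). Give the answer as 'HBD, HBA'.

0, 0

Donors: find every N or O and count the H atoms it carries.
  (no N or O atoms present)
Lipinski HBD = 0.
Acceptors: N atoms = 0, O atoms = 0 → HBA = 0.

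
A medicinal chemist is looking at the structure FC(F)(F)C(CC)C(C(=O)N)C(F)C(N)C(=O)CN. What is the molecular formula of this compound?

C10H17F4N3O2

Walk through each heavy atom and fill implicit hydrogens from standard valence (C 4, N 3, O 2, S 2, halogen 1):
  atom 1: F (halogen, monovalent) → 0 H
  atom 2: C, bond orders sum to 4 (valence 4) → 0 H
  atom 3: F (halogen, monovalent) → 0 H
  atom 4: F (halogen, monovalent) → 0 H
  atom 5: C, bond orders sum to 3 (valence 4) → 1 H
  atom 6: C, bond orders sum to 2 (valence 4) → 2 H
  atom 7: C, bond orders sum to 1 (valence 4) → 3 H
  atom 8: C, bond orders sum to 3 (valence 4) → 1 H
  atom 9: C, bond orders sum to 4 (valence 4) → 0 H
  atom 10: O, bond orders sum to 2 (valence 2) → 0 H
  atom 11: N, bond orders sum to 1 (valence 3) → 2 H
  atom 12: C, bond orders sum to 3 (valence 4) → 1 H
  atom 13: F (halogen, monovalent) → 0 H
  atom 14: C, bond orders sum to 3 (valence 4) → 1 H
  atom 15: N, bond orders sum to 1 (valence 3) → 2 H
  atom 16: C, bond orders sum to 4 (valence 4) → 0 H
  atom 17: O, bond orders sum to 2 (valence 2) → 0 H
  atom 18: C, bond orders sum to 2 (valence 4) → 2 H
  atom 19: N, bond orders sum to 1 (valence 3) → 2 H
Totals → C:10, H:17, F:4, N:3, O:2.
In Hill order: C10H17F4N3O2.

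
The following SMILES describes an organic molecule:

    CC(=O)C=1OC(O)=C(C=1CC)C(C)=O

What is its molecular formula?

C10H12O4

Walk through each heavy atom and fill implicit hydrogens from standard valence (C 4, N 3, O 2, S 2, halogen 1):
  atom 1: C, bond orders sum to 1 (valence 4) → 3 H
  atom 2: C, bond orders sum to 4 (valence 4) → 0 H
  atom 3: O, bond orders sum to 2 (valence 2) → 0 H
  atom 4: C, bond orders sum to 4 (valence 4) → 0 H
  atom 5: O, bond orders sum to 2 (valence 2) → 0 H
  atom 6: C, bond orders sum to 4 (valence 4) → 0 H
  atom 7: O, bond orders sum to 1 (valence 2) → 1 H
  atom 8: C, bond orders sum to 4 (valence 4) → 0 H
  atom 9: C, bond orders sum to 4 (valence 4) → 0 H
  atom 10: C, bond orders sum to 2 (valence 4) → 2 H
  atom 11: C, bond orders sum to 1 (valence 4) → 3 H
  atom 12: C, bond orders sum to 4 (valence 4) → 0 H
  atom 13: C, bond orders sum to 1 (valence 4) → 3 H
  atom 14: O, bond orders sum to 2 (valence 2) → 0 H
Totals → C:10, H:12, O:4.
In Hill order: C10H12O4.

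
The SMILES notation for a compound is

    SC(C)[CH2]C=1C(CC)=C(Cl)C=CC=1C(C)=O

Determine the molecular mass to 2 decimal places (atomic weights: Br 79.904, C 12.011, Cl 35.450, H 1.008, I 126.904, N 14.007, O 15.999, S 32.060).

256.79 g/mol

First, the molecular formula is C13H17ClOS (counting implicit H from valence).
  C: 13 × 12.011 = 156.143
  Cl: 1 × 35.450 = 35.450
  H: 17 × 1.008 = 17.136
  O: 1 × 15.999 = 15.999
  S: 1 × 32.060 = 32.060
Sum: 13×12.011 + 1×35.450 + 17×1.008 + 1×15.999 + 1×32.060 = 256.788 → 256.79 g/mol.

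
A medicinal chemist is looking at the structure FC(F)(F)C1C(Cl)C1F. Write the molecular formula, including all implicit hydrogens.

C4H3ClF4

Walk through each heavy atom and fill implicit hydrogens from standard valence (C 4, N 3, O 2, S 2, halogen 1):
  atom 1: F (halogen, monovalent) → 0 H
  atom 2: C, bond orders sum to 4 (valence 4) → 0 H
  atom 3: F (halogen, monovalent) → 0 H
  atom 4: F (halogen, monovalent) → 0 H
  atom 5: C, bond orders sum to 3 (valence 4) → 1 H
  atom 6: C, bond orders sum to 3 (valence 4) → 1 H
  atom 7: Cl (halogen, monovalent) → 0 H
  atom 8: C, bond orders sum to 3 (valence 4) → 1 H
  atom 9: F (halogen, monovalent) → 0 H
Totals → C:4, H:3, Cl:1, F:4.
In Hill order: C4H3ClF4.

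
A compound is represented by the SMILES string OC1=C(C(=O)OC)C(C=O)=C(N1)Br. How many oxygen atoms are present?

Scan the SMILES for O atoms (remember two-letter symbols like Cl and Br are single atoms).
Oxygen count: 4.

4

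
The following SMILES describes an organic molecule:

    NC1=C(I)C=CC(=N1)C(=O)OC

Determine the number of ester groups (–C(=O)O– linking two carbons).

1

The ester motif appears at heavy-atom position 9 in the SMILES.
Other groups present: 1 primary amine.
Ester count: 1.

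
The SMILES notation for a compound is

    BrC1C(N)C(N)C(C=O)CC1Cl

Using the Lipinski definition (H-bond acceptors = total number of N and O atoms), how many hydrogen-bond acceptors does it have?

3

N atoms: 2; O atoms: 1.
Lipinski HBA = 2 + 1 = 3.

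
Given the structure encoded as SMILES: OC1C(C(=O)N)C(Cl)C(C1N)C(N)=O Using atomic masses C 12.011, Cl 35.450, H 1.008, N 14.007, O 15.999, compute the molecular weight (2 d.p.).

First, the molecular formula is C7H12ClN3O3 (counting implicit H from valence).
  C: 7 × 12.011 = 84.077
  Cl: 1 × 35.450 = 35.450
  H: 12 × 1.008 = 12.096
  N: 3 × 14.007 = 42.021
  O: 3 × 15.999 = 47.997
Sum: 7×12.011 + 1×35.450 + 12×1.008 + 3×14.007 + 3×15.999 = 221.641 → 221.64 g/mol.

221.64 g/mol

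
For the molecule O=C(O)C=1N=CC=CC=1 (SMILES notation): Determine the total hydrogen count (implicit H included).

5

Walk through each heavy atom and fill implicit hydrogens from standard valence (C 4, N 3, O 2, S 2, halogen 1):
  atom 1: O, bond orders sum to 2 (valence 2) → 0 H
  atom 2: C, bond orders sum to 4 (valence 4) → 0 H
  atom 3: O, bond orders sum to 1 (valence 2) → 1 H
  atom 4: C, bond orders sum to 4 (valence 4) → 0 H
  atom 5: N, bond orders sum to 3 (valence 3) → 0 H
  atom 6: C, bond orders sum to 3 (valence 4) → 1 H
  atom 7: C, bond orders sum to 3 (valence 4) → 1 H
  atom 8: C, bond orders sum to 3 (valence 4) → 1 H
  atom 9: C, bond orders sum to 3 (valence 4) → 1 H
Total hydrogens: 5.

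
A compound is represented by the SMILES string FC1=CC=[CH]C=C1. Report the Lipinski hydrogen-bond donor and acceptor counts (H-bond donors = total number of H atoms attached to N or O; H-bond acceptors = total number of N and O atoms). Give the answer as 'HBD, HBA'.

0, 0

Donors: find every N or O and count the H atoms it carries.
  (no N or O atoms present)
Lipinski HBD = 0.
Acceptors: N atoms = 0, O atoms = 0 → HBA = 0.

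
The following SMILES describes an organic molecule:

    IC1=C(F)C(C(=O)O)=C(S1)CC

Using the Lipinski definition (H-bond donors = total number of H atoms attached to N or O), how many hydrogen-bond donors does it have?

Donors: find every N or O and count the H atoms it carries.
  atom 7 (O): bond orders sum to 2 → 0 H
  atom 8 (O): bond orders sum to 1 → 1 H
Lipinski HBD = 1.

1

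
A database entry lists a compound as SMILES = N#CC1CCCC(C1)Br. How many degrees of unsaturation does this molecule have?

Degree of unsaturation = (number of rings) + (number of π bonds).
Ring closures in the SMILES: 1.
π bonds: 1 triple bond (each 2 DoU) → 2 DoU from unsaturation.
Total DoU = 1 + 2 = 3.

3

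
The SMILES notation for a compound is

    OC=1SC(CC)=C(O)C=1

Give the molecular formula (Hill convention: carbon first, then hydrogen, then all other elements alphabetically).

Walk through each heavy atom and fill implicit hydrogens from standard valence (C 4, N 3, O 2, S 2, halogen 1):
  atom 1: O, bond orders sum to 1 (valence 2) → 1 H
  atom 2: C, bond orders sum to 4 (valence 4) → 0 H
  atom 3: S, bond orders sum to 2 (valence 2) → 0 H
  atom 4: C, bond orders sum to 4 (valence 4) → 0 H
  atom 5: C, bond orders sum to 2 (valence 4) → 2 H
  atom 6: C, bond orders sum to 1 (valence 4) → 3 H
  atom 7: C, bond orders sum to 4 (valence 4) → 0 H
  atom 8: O, bond orders sum to 1 (valence 2) → 1 H
  atom 9: C, bond orders sum to 3 (valence 4) → 1 H
Totals → C:6, H:8, O:2, S:1.
In Hill order: C6H8O2S.

C6H8O2S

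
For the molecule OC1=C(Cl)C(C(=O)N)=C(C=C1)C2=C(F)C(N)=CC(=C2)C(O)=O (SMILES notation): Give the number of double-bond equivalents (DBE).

10

Degree of unsaturation = (number of rings) + (number of π bonds).
Ring closures in the SMILES: 2.
π bonds: 8 double bonds (each 1 DoU) → 8 DoU from unsaturation.
Total DoU = 2 + 8 = 10.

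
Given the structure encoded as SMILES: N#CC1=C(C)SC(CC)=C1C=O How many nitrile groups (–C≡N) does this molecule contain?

The nitrile motif appears at heavy-atom position 2 in the SMILES.
Other groups present: 1 aldehyde.
Nitrile count: 1.

1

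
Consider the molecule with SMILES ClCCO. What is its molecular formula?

Walk through each heavy atom and fill implicit hydrogens from standard valence (C 4, N 3, O 2, S 2, halogen 1):
  atom 1: Cl (halogen, monovalent) → 0 H
  atom 2: C, bond orders sum to 2 (valence 4) → 2 H
  atom 3: C, bond orders sum to 2 (valence 4) → 2 H
  atom 4: O, bond orders sum to 1 (valence 2) → 1 H
Totals → C:2, H:5, Cl:1, O:1.
In Hill order: C2H5ClO.

C2H5ClO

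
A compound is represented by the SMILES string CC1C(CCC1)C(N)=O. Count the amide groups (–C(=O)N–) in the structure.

The amide motif appears at heavy-atom position 7 in the SMILES.
Amide count: 1.

1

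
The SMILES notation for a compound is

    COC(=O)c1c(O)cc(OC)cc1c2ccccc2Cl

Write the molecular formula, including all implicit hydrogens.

Walk through each heavy atom and fill implicit hydrogens from standard valence (C 4, N 3, O 2, S 2, halogen 1); for lowercase aromatic atoms, an aromatic c carries 1 H when it has two neighbours and 0 H with three, and aromatic n carries 0 H:
  atom 1: C, bond orders sum to 1 (valence 4) → 3 H
  atom 2: O, bond orders sum to 2 (valence 2) → 0 H
  atom 3: C, bond orders sum to 4 (valence 4) → 0 H
  atom 4: O, bond orders sum to 2 (valence 2) → 0 H
  atom 5: aromatic c, 3 neighbours → 0 H
  atom 6: aromatic c, 3 neighbours → 0 H
  atom 7: O, bond orders sum to 1 (valence 2) → 1 H
  atom 8: aromatic c, 2 neighbours → 1 H
  atom 9: aromatic c, 3 neighbours → 0 H
  atom 10: O, bond orders sum to 2 (valence 2) → 0 H
  atom 11: C, bond orders sum to 1 (valence 4) → 3 H
  atom 12: aromatic c, 2 neighbours → 1 H
  atom 13: aromatic c, 3 neighbours → 0 H
  atom 14: aromatic c, 3 neighbours → 0 H
  atom 15: aromatic c, 2 neighbours → 1 H
  atom 16: aromatic c, 2 neighbours → 1 H
  atom 17: aromatic c, 2 neighbours → 1 H
  atom 18: aromatic c, 2 neighbours → 1 H
  atom 19: aromatic c, 3 neighbours → 0 H
  atom 20: Cl (halogen, monovalent) → 0 H
Totals → C:15, H:13, Cl:1, O:4.

C15H13ClO4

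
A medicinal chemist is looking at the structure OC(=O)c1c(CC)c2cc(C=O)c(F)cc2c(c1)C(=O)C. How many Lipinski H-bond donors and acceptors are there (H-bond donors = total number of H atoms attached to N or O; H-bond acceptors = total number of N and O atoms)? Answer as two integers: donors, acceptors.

1, 4

Donors: find every N or O and count the H atoms it carries.
  atom 1 (O): bond orders sum to 1 → 1 H
  atom 3 (O): bond orders sum to 2 → 0 H
  atom 12 (O): bond orders sum to 2 → 0 H
  atom 20 (O): bond orders sum to 2 → 0 H
Lipinski HBD = 1.
Acceptors: N atoms = 0, O atoms = 4 → HBA = 4.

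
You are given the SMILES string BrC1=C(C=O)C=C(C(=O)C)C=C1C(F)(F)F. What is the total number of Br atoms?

Scan the SMILES for Br atoms (remember two-letter symbols like Cl and Br are single atoms).
Bromine count: 1.

1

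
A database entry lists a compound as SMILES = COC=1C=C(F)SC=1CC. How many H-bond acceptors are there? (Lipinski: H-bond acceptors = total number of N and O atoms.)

N atoms: 0; O atoms: 1.
Lipinski HBA = 0 + 1 = 1.

1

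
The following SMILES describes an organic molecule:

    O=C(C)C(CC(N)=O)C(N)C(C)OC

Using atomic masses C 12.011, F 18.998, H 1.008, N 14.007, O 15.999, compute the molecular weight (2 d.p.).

202.25 g/mol

First, the molecular formula is C9H18N2O3 (counting implicit H from valence).
  C: 9 × 12.011 = 108.099
  H: 18 × 1.008 = 18.144
  N: 2 × 14.007 = 28.014
  O: 3 × 15.999 = 47.997
Sum: 9×12.011 + 18×1.008 + 2×14.007 + 3×15.999 = 202.254 → 202.25 g/mol.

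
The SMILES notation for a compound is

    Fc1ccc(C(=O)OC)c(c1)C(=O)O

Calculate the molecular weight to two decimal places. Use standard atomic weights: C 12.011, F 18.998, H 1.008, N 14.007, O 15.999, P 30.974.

198.15 g/mol

First, the molecular formula is C9H7FO4 (counting implicit H from valence).
  C: 9 × 12.011 = 108.099
  F: 1 × 18.998 = 18.998
  H: 7 × 1.008 = 7.056
  O: 4 × 15.999 = 63.996
Sum: 9×12.011 + 1×18.998 + 7×1.008 + 4×15.999 = 198.149 → 198.15 g/mol.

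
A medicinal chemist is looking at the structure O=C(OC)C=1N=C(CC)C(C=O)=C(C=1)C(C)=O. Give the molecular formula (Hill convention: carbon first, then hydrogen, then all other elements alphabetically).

C12H13NO4

Walk through each heavy atom and fill implicit hydrogens from standard valence (C 4, N 3, O 2, S 2, halogen 1):
  atom 1: O, bond orders sum to 2 (valence 2) → 0 H
  atom 2: C, bond orders sum to 4 (valence 4) → 0 H
  atom 3: O, bond orders sum to 2 (valence 2) → 0 H
  atom 4: C, bond orders sum to 1 (valence 4) → 3 H
  atom 5: C, bond orders sum to 4 (valence 4) → 0 H
  atom 6: N, bond orders sum to 3 (valence 3) → 0 H
  atom 7: C, bond orders sum to 4 (valence 4) → 0 H
  atom 8: C, bond orders sum to 2 (valence 4) → 2 H
  atom 9: C, bond orders sum to 1 (valence 4) → 3 H
  atom 10: C, bond orders sum to 4 (valence 4) → 0 H
  atom 11: C, bond orders sum to 3 (valence 4) → 1 H
  atom 12: O, bond orders sum to 2 (valence 2) → 0 H
  atom 13: C, bond orders sum to 4 (valence 4) → 0 H
  atom 14: C, bond orders sum to 3 (valence 4) → 1 H
  atom 15: C, bond orders sum to 4 (valence 4) → 0 H
  atom 16: C, bond orders sum to 1 (valence 4) → 3 H
  atom 17: O, bond orders sum to 2 (valence 2) → 0 H
Totals → C:12, H:13, N:1, O:4.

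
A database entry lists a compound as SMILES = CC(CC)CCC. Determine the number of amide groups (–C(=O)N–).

0

Scan the SMILES for the amide motif — none present.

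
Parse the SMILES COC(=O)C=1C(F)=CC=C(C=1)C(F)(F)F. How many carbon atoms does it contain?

9

Count every carbon token in the SMILES (each C, including those in ring-closure positions and inside branches).
Carbon count: 9.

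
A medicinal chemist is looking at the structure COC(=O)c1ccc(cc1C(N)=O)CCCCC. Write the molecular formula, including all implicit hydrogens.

Walk through each heavy atom and fill implicit hydrogens from standard valence (C 4, N 3, O 2, S 2, halogen 1); for lowercase aromatic atoms, an aromatic c carries 1 H when it has two neighbours and 0 H with three, and aromatic n carries 0 H:
  atom 1: C, bond orders sum to 1 (valence 4) → 3 H
  atom 2: O, bond orders sum to 2 (valence 2) → 0 H
  atom 3: C, bond orders sum to 4 (valence 4) → 0 H
  atom 4: O, bond orders sum to 2 (valence 2) → 0 H
  atom 5: aromatic c, 3 neighbours → 0 H
  atom 6: aromatic c, 2 neighbours → 1 H
  atom 7: aromatic c, 2 neighbours → 1 H
  atom 8: aromatic c, 3 neighbours → 0 H
  atom 9: aromatic c, 2 neighbours → 1 H
  atom 10: aromatic c, 3 neighbours → 0 H
  atom 11: C, bond orders sum to 4 (valence 4) → 0 H
  atom 12: N, bond orders sum to 1 (valence 3) → 2 H
  atom 13: O, bond orders sum to 2 (valence 2) → 0 H
  atom 14: C, bond orders sum to 2 (valence 4) → 2 H
  atom 15: C, bond orders sum to 2 (valence 4) → 2 H
  atom 16: C, bond orders sum to 2 (valence 4) → 2 H
  atom 17: C, bond orders sum to 2 (valence 4) → 2 H
  atom 18: C, bond orders sum to 1 (valence 4) → 3 H
Totals → C:14, H:19, N:1, O:3.

C14H19NO3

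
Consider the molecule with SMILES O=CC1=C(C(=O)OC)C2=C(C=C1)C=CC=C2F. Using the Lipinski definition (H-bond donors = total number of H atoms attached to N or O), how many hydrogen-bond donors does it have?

Donors: find every N or O and count the H atoms it carries.
  atom 1 (O): bond orders sum to 2 → 0 H
  atom 6 (O): bond orders sum to 2 → 0 H
  atom 7 (O): bond orders sum to 2 → 0 H
Lipinski HBD = 0.

0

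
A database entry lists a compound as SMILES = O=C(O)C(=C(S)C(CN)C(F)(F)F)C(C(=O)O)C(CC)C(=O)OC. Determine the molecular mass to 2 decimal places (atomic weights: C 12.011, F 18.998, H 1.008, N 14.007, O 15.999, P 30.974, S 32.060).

First, the molecular formula is C13H18F3NO6S (counting implicit H from valence).
  C: 13 × 12.011 = 156.143
  F: 3 × 18.998 = 56.994
  H: 18 × 1.008 = 18.144
  N: 1 × 14.007 = 14.007
  O: 6 × 15.999 = 95.994
  S: 1 × 32.060 = 32.060
Sum: 13×12.011 + 3×18.998 + 18×1.008 + 1×14.007 + 6×15.999 + 1×32.060 = 373.342 → 373.34 g/mol.

373.34 g/mol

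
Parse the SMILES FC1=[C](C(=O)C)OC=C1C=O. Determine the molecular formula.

Walk through each heavy atom and fill implicit hydrogens from standard valence (C 4, N 3, O 2, S 2, halogen 1):
  atom 1: F (halogen, monovalent) → 0 H
  atom 2: C, bond orders sum to 4 (valence 4) → 0 H
  atom 3: C with explicit H count 0
  atom 4: C, bond orders sum to 4 (valence 4) → 0 H
  atom 5: O, bond orders sum to 2 (valence 2) → 0 H
  atom 6: C, bond orders sum to 1 (valence 4) → 3 H
  atom 7: O, bond orders sum to 2 (valence 2) → 0 H
  atom 8: C, bond orders sum to 3 (valence 4) → 1 H
  atom 9: C, bond orders sum to 4 (valence 4) → 0 H
  atom 10: C, bond orders sum to 3 (valence 4) → 1 H
  atom 11: O, bond orders sum to 2 (valence 2) → 0 H
Totals → C:7, H:5, F:1, O:3.

C7H5FO3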